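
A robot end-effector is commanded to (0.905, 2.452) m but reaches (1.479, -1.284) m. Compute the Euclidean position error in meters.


dx = 1.479 - (0.905) = 0.5740, dy = -1.284 - (2.452) = -3.7360
err = sqrt(0.329476 + 13.957696) = 3.7798

3.7798 m


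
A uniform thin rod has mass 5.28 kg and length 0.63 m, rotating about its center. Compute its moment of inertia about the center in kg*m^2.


I = (1/12)*m*L^2 = (1/12)*5.28*0.63^2 = 0.1746

0.1746 kg*m^2


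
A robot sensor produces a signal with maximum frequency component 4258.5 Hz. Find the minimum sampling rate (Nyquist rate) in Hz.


f_s,min = 2*f_max = 2*4258.5 = 8517.0000

8517.0000 Hz


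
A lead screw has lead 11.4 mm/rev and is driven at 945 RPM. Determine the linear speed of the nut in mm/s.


v = lead * (RPM/60) = 11.4*945/60 = 179.5500

179.5500 mm/s


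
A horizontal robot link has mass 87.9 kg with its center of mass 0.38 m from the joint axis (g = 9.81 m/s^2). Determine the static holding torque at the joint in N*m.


tau = m*g*L = 87.9 * 9.81 * 0.38 = 327.6736

327.6736 N*m


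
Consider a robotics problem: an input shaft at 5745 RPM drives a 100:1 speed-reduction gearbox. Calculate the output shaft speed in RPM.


omega_out = omega_in / N = 5745 / 100 = 57.4500

57.4500 RPM


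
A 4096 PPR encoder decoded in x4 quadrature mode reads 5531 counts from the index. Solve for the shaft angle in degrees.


angle = counts * 360 / (PPR*4) = 5531 * 360 / 16384 = 121.5308

121.5308 degrees


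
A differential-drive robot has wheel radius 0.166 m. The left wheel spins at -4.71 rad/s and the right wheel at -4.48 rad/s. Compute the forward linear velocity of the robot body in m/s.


v = r*(wR + wL)/2 = 0.166*(-4.48 + -4.71)/2 = -0.7628

-0.7628 m/s


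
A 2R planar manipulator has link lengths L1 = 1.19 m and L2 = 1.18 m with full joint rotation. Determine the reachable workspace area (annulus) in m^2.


r_max = L1 + L2 = 2.3700, r_min = |L1 - L2| = 0.0100
A = pi*(r_max^2 - r_min^2) = pi*(5.6169 - 0.0001) = 17.6457

17.6457 m^2


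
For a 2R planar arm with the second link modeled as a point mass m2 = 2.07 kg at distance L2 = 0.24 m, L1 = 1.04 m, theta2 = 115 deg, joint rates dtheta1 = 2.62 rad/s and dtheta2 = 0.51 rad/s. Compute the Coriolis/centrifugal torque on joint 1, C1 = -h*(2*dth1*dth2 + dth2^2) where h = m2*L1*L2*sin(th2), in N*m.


h = m2*L1*L2*sin(th2) = 2.07*1.04*0.24*sin(115 deg) = 0.468264
C1 = -h*(2*2.62*0.51 + 0.51^2) = -0.468264*2.9325 = -1.3732

-1.3732 N*m


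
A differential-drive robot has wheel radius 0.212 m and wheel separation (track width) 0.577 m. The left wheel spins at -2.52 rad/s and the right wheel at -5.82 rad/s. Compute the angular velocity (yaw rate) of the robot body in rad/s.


omega = r*(wR - wL)/L = 0.212*(-5.82 - (-2.52))/0.577 = -1.2125

-1.2125 rad/s


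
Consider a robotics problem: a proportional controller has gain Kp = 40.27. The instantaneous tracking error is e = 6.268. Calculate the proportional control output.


u_P = Kp * e = 40.27 * 6.268 = 252.4124

252.4124


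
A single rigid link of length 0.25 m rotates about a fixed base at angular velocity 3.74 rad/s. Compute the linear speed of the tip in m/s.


v = L*omega = 0.25 * 3.74 = 0.9350

0.9350 m/s


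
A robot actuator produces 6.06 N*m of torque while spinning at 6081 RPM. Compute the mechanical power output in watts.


omega = 6081 * 2*pi/60 = 636.800831 rad/s
P = tau * omega = 6.06 * 636.800831 = 3859.0130

3859.0130 W


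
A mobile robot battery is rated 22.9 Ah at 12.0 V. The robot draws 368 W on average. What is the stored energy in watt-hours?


E = capacity * V = 22.9*12.0 = 274.8000

274.8000 Wh


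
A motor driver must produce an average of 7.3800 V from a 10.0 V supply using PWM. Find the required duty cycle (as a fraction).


D = V_avg/V_supply = 7.3800/10.0 = 0.7380

0.7380


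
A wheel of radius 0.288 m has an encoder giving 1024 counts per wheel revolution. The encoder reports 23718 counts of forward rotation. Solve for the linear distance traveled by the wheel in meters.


revs = 23718/1024 = 23.162109
d = revs * 2*pi*r = 23.162109 * 2*pi*0.288 = 41.9132

41.9132 m


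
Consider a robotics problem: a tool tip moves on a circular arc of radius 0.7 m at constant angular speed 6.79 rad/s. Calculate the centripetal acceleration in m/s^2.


a_c = omega^2 * r = 6.79^2 * 0.7 = 32.2729

32.2729 m/s^2


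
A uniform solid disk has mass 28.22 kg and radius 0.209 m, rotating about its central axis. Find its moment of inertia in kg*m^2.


I = (1/2)*m*R^2 = 0.5*28.22*0.209^2 = 0.6163

0.6163 kg*m^2


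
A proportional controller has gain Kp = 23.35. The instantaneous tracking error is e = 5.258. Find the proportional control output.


u_P = Kp * e = 23.35 * 5.258 = 122.7743

122.7743


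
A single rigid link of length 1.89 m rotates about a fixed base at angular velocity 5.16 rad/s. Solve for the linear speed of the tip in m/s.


v = L*omega = 1.89 * 5.16 = 9.7524

9.7524 m/s


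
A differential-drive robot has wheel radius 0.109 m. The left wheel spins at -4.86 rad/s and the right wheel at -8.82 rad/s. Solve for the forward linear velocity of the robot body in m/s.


v = r*(wR + wL)/2 = 0.109*(-8.82 + -4.86)/2 = -0.7456

-0.7456 m/s


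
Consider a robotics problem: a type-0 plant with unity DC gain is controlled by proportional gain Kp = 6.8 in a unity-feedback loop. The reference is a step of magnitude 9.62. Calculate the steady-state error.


e_ss = R/(1 + Kp) = 9.62/(1 + 6.8) = 9.62/7.8000 = 1.2333

1.2333


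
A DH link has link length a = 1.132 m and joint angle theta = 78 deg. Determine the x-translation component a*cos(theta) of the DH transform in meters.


a*cos(theta) = 1.132*cos(78 deg) = 0.2354

0.2354 m


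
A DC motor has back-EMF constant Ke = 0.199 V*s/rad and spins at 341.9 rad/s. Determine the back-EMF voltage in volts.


V_emf = Ke * omega = 0.199*341.9 = 68.0381

68.0381 V


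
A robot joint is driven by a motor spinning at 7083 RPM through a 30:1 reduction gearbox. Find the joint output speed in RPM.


omega_joint = omega_motor / N = 7083 / 30 = 236.1000

236.1000 RPM


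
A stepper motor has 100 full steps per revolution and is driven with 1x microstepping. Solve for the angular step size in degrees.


step = 360/(100*1) = 360/100 = 3.6000

3.6000 degrees


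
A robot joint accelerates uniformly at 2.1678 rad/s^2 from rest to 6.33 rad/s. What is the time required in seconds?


t = delta_omega / alpha = 6.33 / 2.1678 = 2.9200

2.9200 s


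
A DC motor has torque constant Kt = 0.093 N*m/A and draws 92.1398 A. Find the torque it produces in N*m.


tau = Kt * I = 0.093*92.1398 = 8.5690

8.5690 N*m


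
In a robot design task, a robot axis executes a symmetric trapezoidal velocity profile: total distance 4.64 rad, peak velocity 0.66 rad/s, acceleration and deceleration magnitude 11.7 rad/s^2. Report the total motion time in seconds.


t_acc = v/a = 0.66/11.7 = 0.056410 s
d_acc = v^2/(2a) = 0.018615 rad (each ramp)
d_cruise = 4.64 - 2*0.018615 = 4.602770 rad
t_cruise = 4.602770/0.66 = 6.973894 s
t_total = 2*0.056410 + 6.973894 = 7.0867

7.0867 s


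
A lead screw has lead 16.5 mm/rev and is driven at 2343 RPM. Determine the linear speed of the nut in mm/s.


v = lead * (RPM/60) = 16.5*2343/60 = 644.3250

644.3250 mm/s


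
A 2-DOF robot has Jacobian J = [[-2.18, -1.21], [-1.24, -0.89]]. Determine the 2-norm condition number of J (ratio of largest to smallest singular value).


JJ^T eigenvalues: trace(JJ^T) = 8.5462, det(JJ^T) = det(J)^2 = 0.19342404
s_max^2 = (8.5462 + sqrt(72.26383828))/2 = 8.52350699
s_min^2 = (8.5462 - sqrt(72.26383828))/2 = 0.02269301
kappa = s_max/s_min = sqrt(8.52350699/0.02269301) = 19.3804

19.3804


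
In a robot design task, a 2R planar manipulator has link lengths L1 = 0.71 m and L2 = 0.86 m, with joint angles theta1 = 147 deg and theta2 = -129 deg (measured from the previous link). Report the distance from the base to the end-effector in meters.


x = L1*cos(th1) + L2*cos(th1+th2) = 0.222453
y = L1*sin(th1) + L2*sin(th1+th2) = 0.652448
d = sqrt(x^2 + y^2) = sqrt(0.049485 + 0.425688) = 0.6893

0.6893 m


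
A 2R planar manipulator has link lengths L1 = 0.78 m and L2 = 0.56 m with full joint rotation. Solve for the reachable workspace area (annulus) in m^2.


r_max = L1 + L2 = 1.3400, r_min = |L1 - L2| = 0.2200
A = pi*(r_max^2 - r_min^2) = pi*(1.7956 - 0.0484) = 5.4890

5.4890 m^2


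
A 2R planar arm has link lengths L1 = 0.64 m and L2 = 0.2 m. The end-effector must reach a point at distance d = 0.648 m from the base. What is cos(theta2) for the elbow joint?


cos(th2) = (d^2 - L1^2 - L2^2)/(2*L1*L2) = (0.648^2 - 0.64^2 - 0.2^2)/(2*0.64*0.2) = -0.1160

-0.1160


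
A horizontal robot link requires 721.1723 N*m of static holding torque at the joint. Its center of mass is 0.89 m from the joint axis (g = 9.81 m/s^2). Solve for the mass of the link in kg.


m = tau / (g*L) = 721.1723 / (9.81 * 0.89) = 82.6000

82.6000 kg


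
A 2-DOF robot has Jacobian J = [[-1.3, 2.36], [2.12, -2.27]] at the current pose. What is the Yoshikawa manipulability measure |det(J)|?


det(J) = -1.3*-2.27 - (2.36)*(2.12) = -2.0522
|det(J)| = 2.0522

2.0522


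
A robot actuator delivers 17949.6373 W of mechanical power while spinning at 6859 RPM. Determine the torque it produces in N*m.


omega = 6859 * 2*pi/60 = 718.272800 rad/s
tau = P / omega = 17949.6373 / 718.272800 = 24.9900

24.9900 N*m


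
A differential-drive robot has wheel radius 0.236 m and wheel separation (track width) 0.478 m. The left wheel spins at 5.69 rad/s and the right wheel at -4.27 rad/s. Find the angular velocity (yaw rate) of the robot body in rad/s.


omega = r*(wR - wL)/L = 0.236*(-4.27 - (5.69))/0.478 = -4.9175

-4.9175 rad/s


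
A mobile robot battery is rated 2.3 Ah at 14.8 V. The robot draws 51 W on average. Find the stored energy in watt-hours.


E = capacity * V = 2.3*14.8 = 34.0400

34.0400 Wh


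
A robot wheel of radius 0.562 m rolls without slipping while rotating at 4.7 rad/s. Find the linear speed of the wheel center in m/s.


v = omega * r = 4.7 * 0.562 = 2.6414

2.6414 m/s


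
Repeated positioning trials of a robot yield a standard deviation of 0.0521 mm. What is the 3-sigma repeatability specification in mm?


repeatability = 3*sigma = 3*0.0521 = 0.1563

0.1563 mm


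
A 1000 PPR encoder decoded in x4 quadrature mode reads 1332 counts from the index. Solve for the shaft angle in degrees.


angle = counts * 360 / (PPR*4) = 1332 * 360 / 4000 = 119.8800

119.8800 degrees


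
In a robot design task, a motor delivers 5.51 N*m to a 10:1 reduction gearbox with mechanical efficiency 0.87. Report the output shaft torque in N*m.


tau_out = tau_in * N * eta = 5.51 * 10 * 0.87 = 47.9370

47.9370 N*m


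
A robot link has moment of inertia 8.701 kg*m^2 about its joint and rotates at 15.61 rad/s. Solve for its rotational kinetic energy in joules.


KE = (1/2)*I*omega^2 = 0.5*8.701*15.61^2 = 1060.0955

1060.0955 J


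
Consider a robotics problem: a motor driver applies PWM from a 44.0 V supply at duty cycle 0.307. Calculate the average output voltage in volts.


V_avg = V_supply * D = 44.0*0.307 = 13.5080

13.5080 V


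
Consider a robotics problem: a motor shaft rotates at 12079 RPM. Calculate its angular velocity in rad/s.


omega = 12079 * 2*pi/60 = 1264.9099

1264.9099 rad/s


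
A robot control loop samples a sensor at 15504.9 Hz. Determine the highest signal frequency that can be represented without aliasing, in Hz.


f_max = f_s/2 = 15504.9/2 = 7752.4500

7752.4500 Hz


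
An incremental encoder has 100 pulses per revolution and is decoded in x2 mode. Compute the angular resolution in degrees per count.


resolution = 360 / (PPR * 2) = 360 / 200 = 1.8000

1.8000 degrees


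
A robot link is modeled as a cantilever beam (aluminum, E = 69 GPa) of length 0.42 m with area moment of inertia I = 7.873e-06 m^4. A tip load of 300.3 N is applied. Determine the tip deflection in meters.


delta = F*L^3/(3*E*I) = 300.3*0.42^3/(3*6.900e+10*7.873e-06)
      = 22.2486264/1629711 = 1.3652e-05

1.3652e-05 m


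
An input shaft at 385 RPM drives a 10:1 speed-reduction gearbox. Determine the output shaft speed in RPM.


omega_out = omega_in / N = 385 / 10 = 38.5000

38.5000 RPM


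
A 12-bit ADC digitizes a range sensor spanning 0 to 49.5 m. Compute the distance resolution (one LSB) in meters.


res = range / 2^n = 49.5/2^12 = 49.5/4096 = 0.0121

0.0121 m


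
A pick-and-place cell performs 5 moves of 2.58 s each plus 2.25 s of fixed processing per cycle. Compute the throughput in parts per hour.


T_cycle = 5*2.58 + 2.25 = 15.1500 s
rate = 3600/T = 237.6238

237.6238 parts/hour


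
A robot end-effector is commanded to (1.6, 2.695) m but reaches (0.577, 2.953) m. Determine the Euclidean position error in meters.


dx = 0.577 - (1.6) = -1.0230, dy = 2.953 - (2.695) = 0.2580
err = sqrt(1.046529 + 0.066564) = 1.0550

1.0550 m


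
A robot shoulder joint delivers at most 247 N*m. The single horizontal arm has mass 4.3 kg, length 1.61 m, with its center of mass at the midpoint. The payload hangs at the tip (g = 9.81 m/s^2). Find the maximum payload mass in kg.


tau_arm = m_arm*g*(L/2) = 4.3*9.81*1.61/2 = 33.9573 N*m
tau_payload = tau_max - tau_arm = 247 - 33.9573 = 213.0427
m_payload = tau_payload / (g*L) = 213.0427 / (9.81*1.61) = 13.4888

13.4888 kg


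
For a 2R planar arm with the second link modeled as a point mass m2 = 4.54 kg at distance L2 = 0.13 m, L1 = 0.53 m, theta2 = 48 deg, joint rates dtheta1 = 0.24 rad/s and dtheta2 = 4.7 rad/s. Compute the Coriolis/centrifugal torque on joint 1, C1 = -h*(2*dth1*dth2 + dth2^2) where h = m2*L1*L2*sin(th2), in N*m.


h = m2*L1*L2*sin(th2) = 4.54*0.53*0.13*sin(48 deg) = 0.232460
C1 = -h*(2*0.24*4.7 + 4.7^2) = -0.232460*24.3460 = -5.6595

-5.6595 N*m


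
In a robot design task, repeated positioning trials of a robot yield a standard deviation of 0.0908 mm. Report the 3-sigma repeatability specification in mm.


repeatability = 3*sigma = 3*0.0908 = 0.2724

0.2724 mm


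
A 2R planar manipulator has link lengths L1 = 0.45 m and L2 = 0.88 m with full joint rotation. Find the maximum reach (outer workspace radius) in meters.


r_max = L1 + L2 = 0.45 + 0.88 = 1.3300

1.3300 m


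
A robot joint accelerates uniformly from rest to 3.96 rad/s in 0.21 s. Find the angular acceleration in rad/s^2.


alpha = delta_omega / t = 3.96 / 0.21 = 18.8571

18.8571 rad/s^2


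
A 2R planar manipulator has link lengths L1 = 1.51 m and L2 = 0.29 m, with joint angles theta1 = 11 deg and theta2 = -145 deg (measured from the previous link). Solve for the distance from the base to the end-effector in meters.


x = L1*cos(th1) + L2*cos(th1+th2) = 1.280806
y = L1*sin(th1) + L2*sin(th1+th2) = 0.079513
d = sqrt(x^2 + y^2) = sqrt(1.640464 + 0.006322) = 1.2833

1.2833 m


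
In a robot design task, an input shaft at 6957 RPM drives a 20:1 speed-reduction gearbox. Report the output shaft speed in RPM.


omega_out = omega_in / N = 6957 / 20 = 347.8500

347.8500 RPM


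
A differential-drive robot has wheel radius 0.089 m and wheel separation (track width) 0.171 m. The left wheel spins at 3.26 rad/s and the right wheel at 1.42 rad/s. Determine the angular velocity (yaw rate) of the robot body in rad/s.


omega = r*(wR - wL)/L = 0.089*(1.42 - (3.26))/0.171 = -0.9577

-0.9577 rad/s


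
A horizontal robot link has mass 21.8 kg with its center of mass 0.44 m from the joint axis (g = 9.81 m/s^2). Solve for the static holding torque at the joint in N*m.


tau = m*g*L = 21.8 * 9.81 * 0.44 = 94.0975

94.0975 N*m


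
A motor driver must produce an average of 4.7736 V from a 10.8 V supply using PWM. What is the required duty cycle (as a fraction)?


D = V_avg/V_supply = 4.7736/10.8 = 0.4420

0.4420


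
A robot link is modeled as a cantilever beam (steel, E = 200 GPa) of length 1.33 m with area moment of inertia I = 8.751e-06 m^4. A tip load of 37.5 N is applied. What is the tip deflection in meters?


delta = F*L^3/(3*E*I) = 37.5*1.33^3/(3*2.000e+11*8.751e-06)
      = 88.2238875/5250600 = 1.6803e-05

1.6803e-05 m


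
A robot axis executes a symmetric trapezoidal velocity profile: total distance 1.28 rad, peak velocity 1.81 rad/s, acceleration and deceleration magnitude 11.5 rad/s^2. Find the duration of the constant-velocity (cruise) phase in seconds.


t_acc = v/a = 0.157391 s, d_acc = v^2/(2a) = 0.142439 rad each
d_cruise = 1.28 - 2*0.142439 = 0.995122 rad
t_cruise = d_cruise/v = 0.995122/1.81 = 0.5498

0.5498 s


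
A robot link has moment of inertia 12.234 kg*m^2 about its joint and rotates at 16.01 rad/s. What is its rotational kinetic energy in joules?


KE = (1/2)*I*omega^2 = 0.5*12.234*16.01^2 = 1567.9101

1567.9101 J


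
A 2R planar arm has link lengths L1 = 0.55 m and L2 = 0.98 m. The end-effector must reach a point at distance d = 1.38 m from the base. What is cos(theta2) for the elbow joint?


cos(th2) = (d^2 - L1^2 - L2^2)/(2*L1*L2) = (1.38^2 - 0.55^2 - 0.98^2)/(2*0.55*0.98) = 0.5951

0.5951


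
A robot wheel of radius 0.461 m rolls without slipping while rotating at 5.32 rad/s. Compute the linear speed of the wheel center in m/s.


v = omega * r = 5.32 * 0.461 = 2.4525

2.4525 m/s


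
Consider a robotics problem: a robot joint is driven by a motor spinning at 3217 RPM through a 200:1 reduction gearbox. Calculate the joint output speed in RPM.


omega_joint = omega_motor / N = 3217 / 200 = 16.0850

16.0850 RPM


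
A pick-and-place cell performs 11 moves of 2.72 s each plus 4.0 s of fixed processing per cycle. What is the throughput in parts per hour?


T_cycle = 11*2.72 + 4.0 = 33.9200 s
rate = 3600/T = 106.1321

106.1321 parts/hour


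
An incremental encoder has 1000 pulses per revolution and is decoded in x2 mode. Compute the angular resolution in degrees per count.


resolution = 360 / (PPR * 2) = 360 / 2000 = 0.1800

0.1800 degrees


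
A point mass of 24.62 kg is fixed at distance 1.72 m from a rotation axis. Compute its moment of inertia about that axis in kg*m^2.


I = m*r^2 = 24.62*1.72^2 = 72.8358

72.8358 kg*m^2


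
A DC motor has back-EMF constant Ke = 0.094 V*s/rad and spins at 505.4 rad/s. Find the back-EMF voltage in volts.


V_emf = Ke * omega = 0.094*505.4 = 47.5076

47.5076 V


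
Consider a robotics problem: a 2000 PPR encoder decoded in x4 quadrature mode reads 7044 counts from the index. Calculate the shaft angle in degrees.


angle = counts * 360 / (PPR*4) = 7044 * 360 / 8000 = 316.9800

316.9800 degrees


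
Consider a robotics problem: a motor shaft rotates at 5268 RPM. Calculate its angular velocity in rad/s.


omega = 5268 * 2*pi/60 = 551.6637

551.6637 rad/s


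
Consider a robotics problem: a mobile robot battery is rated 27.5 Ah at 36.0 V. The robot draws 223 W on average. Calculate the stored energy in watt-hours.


E = capacity * V = 27.5*36.0 = 990.0000

990.0000 Wh


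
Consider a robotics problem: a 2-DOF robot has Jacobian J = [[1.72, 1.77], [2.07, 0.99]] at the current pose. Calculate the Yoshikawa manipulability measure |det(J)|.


det(J) = 1.72*0.99 - (1.77)*(2.07) = -1.9611
|det(J)| = 1.9611

1.9611


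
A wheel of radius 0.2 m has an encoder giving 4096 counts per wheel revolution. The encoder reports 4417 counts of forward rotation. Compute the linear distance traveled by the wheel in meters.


revs = 4417/4096 = 1.078369
d = revs * 2*pi*r = 1.078369 * 2*pi*0.2 = 1.3551

1.3551 m


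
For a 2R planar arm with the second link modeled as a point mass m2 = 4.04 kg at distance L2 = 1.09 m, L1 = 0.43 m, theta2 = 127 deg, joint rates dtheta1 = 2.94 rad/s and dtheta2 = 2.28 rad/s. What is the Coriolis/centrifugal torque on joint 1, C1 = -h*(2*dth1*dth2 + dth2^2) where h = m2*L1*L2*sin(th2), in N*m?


h = m2*L1*L2*sin(th2) = 4.04*0.43*1.09*sin(127 deg) = 1.512255
C1 = -h*(2*2.94*2.28 + 2.28^2) = -1.512255*18.6048 = -28.1352

-28.1352 N*m


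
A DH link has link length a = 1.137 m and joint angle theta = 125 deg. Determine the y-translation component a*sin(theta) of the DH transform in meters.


a*sin(theta) = 1.137*sin(125 deg) = 0.9314

0.9314 m


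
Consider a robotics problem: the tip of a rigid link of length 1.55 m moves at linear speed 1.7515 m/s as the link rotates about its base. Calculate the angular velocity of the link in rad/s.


omega = v / L = 1.7515 / 1.55 = 1.1300

1.1300 rad/s


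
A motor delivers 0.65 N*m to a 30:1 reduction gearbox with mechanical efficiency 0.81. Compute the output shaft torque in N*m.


tau_out = tau_in * N * eta = 0.65 * 30 * 0.81 = 15.7950

15.7950 N*m


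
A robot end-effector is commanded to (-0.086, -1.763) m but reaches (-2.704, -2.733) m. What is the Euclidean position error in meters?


dx = -2.704 - (-0.086) = -2.6180, dy = -2.733 - (-1.763) = -0.9700
err = sqrt(6.853924 + 0.940900) = 2.7919

2.7919 m


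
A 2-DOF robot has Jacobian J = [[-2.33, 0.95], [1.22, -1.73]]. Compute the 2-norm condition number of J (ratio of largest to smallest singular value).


JJ^T eigenvalues: trace(JJ^T) = 10.8127, det(JJ^T) = det(J)^2 = 8.24780961
s_max^2 = (10.8127 + sqrt(83.92324285))/2 = 9.98683149
s_min^2 = (10.8127 - sqrt(83.92324285))/2 = 0.82586851
kappa = s_max/s_min = sqrt(9.98683149/0.82586851) = 3.4774

3.4774


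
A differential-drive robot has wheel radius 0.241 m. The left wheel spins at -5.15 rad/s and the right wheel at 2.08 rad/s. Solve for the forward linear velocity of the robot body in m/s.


v = r*(wR + wL)/2 = 0.241*(2.08 + -5.15)/2 = -0.3699

-0.3699 m/s


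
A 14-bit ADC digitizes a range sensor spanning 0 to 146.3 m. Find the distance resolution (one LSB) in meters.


res = range / 2^n = 146.3/2^14 = 146.3/16384 = 0.0089

0.0089 m


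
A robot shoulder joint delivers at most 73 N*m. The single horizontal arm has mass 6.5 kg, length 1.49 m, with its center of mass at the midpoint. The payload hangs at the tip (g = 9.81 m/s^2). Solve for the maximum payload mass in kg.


tau_arm = m_arm*g*(L/2) = 6.5*9.81*1.49/2 = 47.5049 N*m
tau_payload = tau_max - tau_arm = 73 - 47.5049 = 25.4951
m_payload = tau_payload / (g*L) = 25.4951 / (9.81*1.49) = 1.7442

1.7442 kg


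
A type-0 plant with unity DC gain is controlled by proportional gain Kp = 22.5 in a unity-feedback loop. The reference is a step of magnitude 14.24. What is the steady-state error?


e_ss = R/(1 + Kp) = 14.24/(1 + 22.5) = 14.24/23.5000 = 0.6060

0.6060


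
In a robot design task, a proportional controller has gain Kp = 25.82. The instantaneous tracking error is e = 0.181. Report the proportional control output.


u_P = Kp * e = 25.82 * 0.181 = 4.6734

4.6734


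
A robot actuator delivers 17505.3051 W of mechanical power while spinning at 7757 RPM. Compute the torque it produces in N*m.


omega = 7757 * 2*pi/60 = 812.311140 rad/s
tau = P / omega = 17505.3051 / 812.311140 = 21.5500

21.5500 N*m


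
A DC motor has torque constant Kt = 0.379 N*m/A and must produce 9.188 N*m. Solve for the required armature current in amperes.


I = tau / Kt = 9.188/0.379 = 24.2427

24.2427 A


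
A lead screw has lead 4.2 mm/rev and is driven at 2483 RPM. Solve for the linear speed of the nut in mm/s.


v = lead * (RPM/60) = 4.2*2483/60 = 173.8100

173.8100 mm/s


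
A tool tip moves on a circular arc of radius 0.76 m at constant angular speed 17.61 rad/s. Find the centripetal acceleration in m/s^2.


a_c = omega^2 * r = 17.61^2 * 0.76 = 235.6852

235.6852 m/s^2


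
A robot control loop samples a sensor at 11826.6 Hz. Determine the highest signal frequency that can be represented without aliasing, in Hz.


f_max = f_s/2 = 11826.6/2 = 5913.3000

5913.3000 Hz


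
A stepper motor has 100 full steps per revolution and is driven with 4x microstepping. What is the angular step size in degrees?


step = 360/(100*4) = 360/400 = 0.9000

0.9000 degrees


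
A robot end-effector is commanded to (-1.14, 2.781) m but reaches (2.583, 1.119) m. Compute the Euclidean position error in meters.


dx = 2.583 - (-1.14) = 3.7230, dy = 1.119 - (2.781) = -1.6620
err = sqrt(13.860729 + 2.762244) = 4.0771

4.0771 m


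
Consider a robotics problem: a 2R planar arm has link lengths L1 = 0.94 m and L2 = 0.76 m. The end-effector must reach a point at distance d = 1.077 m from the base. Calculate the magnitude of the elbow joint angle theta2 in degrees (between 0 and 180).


cos(th2) = (d^2 - L1^2 - L2^2)/(2*L1*L2) = (1.077^2 - 0.94^2 - 0.76^2)/(2*0.94*0.76) = -0.21085596
th2 = acos(-0.21085596) = 102.1725 deg

102.1725 degrees


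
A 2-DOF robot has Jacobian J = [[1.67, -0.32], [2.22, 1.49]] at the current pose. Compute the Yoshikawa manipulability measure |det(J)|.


det(J) = 1.67*1.49 - (-0.32)*(2.22) = 3.1987
|det(J)| = 3.1987

3.1987


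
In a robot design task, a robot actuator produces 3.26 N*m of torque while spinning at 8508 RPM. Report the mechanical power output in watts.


omega = 8508 * 2*pi/60 = 890.955677 rad/s
P = tau * omega = 3.26 * 890.955677 = 2904.5155

2904.5155 W


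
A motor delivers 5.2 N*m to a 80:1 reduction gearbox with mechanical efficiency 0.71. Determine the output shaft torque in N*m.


tau_out = tau_in * N * eta = 5.2 * 80 * 0.71 = 295.3600

295.3600 N*m


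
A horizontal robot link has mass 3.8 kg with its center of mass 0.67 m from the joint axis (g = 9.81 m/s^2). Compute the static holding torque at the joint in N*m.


tau = m*g*L = 3.8 * 9.81 * 0.67 = 24.9763

24.9763 N*m


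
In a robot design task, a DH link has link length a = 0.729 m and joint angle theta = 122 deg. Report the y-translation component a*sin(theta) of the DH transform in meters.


a*sin(theta) = 0.729*sin(122 deg) = 0.6182

0.6182 m


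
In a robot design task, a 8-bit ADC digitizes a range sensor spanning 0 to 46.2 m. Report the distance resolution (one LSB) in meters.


res = range / 2^n = 46.2/2^8 = 46.2/256 = 0.1805

0.1805 m


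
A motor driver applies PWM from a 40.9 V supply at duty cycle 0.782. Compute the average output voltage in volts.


V_avg = V_supply * D = 40.9*0.782 = 31.9838

31.9838 V


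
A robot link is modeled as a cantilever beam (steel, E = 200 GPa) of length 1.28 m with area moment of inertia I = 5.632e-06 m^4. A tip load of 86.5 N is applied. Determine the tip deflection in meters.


delta = F*L^3/(3*E*I) = 86.5*1.28^3/(3*2.000e+11*5.632e-06)
      = 181.403648/3379200 = 5.3682e-05

5.3682e-05 m


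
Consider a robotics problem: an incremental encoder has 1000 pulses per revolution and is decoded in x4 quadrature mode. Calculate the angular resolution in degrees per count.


resolution = 360 / (PPR * 4) = 360 / 4000 = 0.0900

0.0900 degrees


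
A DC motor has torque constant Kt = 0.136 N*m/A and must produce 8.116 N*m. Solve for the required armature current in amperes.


I = tau / Kt = 8.116/0.136 = 59.6765

59.6765 A


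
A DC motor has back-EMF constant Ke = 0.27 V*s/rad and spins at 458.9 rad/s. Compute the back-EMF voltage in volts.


V_emf = Ke * omega = 0.27*458.9 = 123.9030

123.9030 V


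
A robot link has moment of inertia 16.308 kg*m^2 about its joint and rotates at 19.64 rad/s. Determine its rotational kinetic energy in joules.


KE = (1/2)*I*omega^2 = 0.5*16.308*19.64^2 = 3145.2392

3145.2392 J


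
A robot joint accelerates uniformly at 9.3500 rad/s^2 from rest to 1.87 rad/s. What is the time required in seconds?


t = delta_omega / alpha = 1.87 / 9.3500 = 0.2000

0.2000 s


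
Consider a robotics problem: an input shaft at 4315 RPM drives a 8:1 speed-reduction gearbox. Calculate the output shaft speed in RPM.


omega_out = omega_in / N = 4315 / 8 = 539.3750

539.3750 RPM


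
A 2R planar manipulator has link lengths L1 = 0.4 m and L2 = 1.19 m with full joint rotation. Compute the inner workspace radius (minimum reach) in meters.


r_min = |L1 - L2| = |0.4 - 1.19| = 0.7900

0.7900 m


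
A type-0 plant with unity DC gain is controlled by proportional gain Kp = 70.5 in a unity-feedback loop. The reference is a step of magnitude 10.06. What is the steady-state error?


e_ss = R/(1 + Kp) = 10.06/(1 + 70.5) = 10.06/71.5000 = 0.1407

0.1407


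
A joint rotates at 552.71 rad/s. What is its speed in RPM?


RPM = 552.71 * 60/(2*pi) = 5277.9917

5277.9917 RPM


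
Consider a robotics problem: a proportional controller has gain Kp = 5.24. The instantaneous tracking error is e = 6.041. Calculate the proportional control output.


u_P = Kp * e = 5.24 * 6.041 = 31.6548

31.6548


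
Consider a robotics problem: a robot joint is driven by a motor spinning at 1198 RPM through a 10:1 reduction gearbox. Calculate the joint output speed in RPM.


omega_joint = omega_motor / N = 1198 / 10 = 119.8000

119.8000 RPM


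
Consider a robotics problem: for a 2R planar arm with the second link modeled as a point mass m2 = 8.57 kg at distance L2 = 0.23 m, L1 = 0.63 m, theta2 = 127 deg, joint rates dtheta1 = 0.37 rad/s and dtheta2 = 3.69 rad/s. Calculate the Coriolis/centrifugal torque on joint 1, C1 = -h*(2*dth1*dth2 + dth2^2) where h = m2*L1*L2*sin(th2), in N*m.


h = m2*L1*L2*sin(th2) = 8.57*0.63*0.23*sin(127 deg) = 0.991740
C1 = -h*(2*0.37*3.69 + 3.69^2) = -0.991740*16.3467 = -16.2117

-16.2117 N*m


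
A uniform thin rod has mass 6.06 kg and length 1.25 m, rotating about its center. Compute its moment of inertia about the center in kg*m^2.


I = (1/12)*m*L^2 = (1/12)*6.06*1.25^2 = 0.7891

0.7891 kg*m^2


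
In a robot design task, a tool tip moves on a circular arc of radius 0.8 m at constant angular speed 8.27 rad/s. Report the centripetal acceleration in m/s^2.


a_c = omega^2 * r = 8.27^2 * 0.8 = 54.7143

54.7143 m/s^2


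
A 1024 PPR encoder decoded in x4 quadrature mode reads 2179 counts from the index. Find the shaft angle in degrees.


angle = counts * 360 / (PPR*4) = 2179 * 360 / 4096 = 191.5137

191.5137 degrees


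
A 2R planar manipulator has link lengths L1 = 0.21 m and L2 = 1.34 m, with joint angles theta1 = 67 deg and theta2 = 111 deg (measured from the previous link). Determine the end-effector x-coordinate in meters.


x = L1*cos(th1) + L2*cos(th1+th2) = 0.21*cos(67 deg) + 1.34*cos(178 deg) = -1.2571

-1.2571 m


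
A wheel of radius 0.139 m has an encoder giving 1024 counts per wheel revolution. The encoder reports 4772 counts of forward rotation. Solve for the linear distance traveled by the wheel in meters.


revs = 4772/1024 = 4.660156
d = revs * 2*pi*r = 4.660156 * 2*pi*0.139 = 4.0700

4.0700 m


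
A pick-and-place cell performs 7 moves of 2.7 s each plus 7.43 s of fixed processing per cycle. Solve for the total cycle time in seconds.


T = 7*2.7 + 7.43 = 26.3300

26.3300 s


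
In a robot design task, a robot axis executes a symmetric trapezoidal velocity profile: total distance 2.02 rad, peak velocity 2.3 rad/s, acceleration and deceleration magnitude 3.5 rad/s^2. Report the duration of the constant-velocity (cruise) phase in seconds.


t_acc = v/a = 0.657143 s, d_acc = v^2/(2a) = 0.755714 rad each
d_cruise = 2.02 - 2*0.755714 = 0.508572 rad
t_cruise = d_cruise/v = 0.508572/2.3 = 0.2211

0.2211 s


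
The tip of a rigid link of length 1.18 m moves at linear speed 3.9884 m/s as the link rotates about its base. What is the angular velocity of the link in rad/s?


omega = v / L = 3.9884 / 1.18 = 3.3800

3.3800 rad/s


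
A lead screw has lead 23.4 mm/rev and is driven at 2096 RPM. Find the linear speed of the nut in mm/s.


v = lead * (RPM/60) = 23.4*2096/60 = 817.4400

817.4400 mm/s


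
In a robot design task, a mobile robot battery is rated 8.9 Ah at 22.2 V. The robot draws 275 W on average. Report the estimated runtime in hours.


E = 8.9*22.2 = 197.5800 Wh
t = E/P = 197.5800/275 = 0.7185

0.7185 hours


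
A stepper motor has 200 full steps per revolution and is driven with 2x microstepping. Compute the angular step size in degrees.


step = 360/(200*2) = 360/400 = 0.9000

0.9000 degrees


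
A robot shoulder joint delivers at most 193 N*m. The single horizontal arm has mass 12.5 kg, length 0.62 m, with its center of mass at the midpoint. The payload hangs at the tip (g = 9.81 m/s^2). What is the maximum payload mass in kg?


tau_arm = m_arm*g*(L/2) = 12.5*9.81*0.62/2 = 38.0138 N*m
tau_payload = tau_max - tau_arm = 193 - 38.0138 = 154.9862
m_payload = tau_payload / (g*L) = 154.9862 / (9.81*0.62) = 25.4819

25.4819 kg


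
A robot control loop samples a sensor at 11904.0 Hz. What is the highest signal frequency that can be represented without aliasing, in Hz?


f_max = f_s/2 = 11904.0/2 = 5952.0000

5952.0000 Hz


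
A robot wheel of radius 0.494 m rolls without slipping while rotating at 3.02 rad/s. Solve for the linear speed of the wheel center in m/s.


v = omega * r = 3.02 * 0.494 = 1.4919

1.4919 m/s


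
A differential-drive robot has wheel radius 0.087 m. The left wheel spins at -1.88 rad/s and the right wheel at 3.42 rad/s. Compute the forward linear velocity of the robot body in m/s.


v = r*(wR + wL)/2 = 0.087*(3.42 + -1.88)/2 = 0.0670

0.0670 m/s


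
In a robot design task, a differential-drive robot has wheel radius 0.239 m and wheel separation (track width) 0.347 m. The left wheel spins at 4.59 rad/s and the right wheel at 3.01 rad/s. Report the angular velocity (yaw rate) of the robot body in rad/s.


omega = r*(wR - wL)/L = 0.239*(3.01 - (4.59))/0.347 = -1.0882

-1.0882 rad/s


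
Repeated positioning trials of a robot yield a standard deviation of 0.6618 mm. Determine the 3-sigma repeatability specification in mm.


repeatability = 3*sigma = 3*0.6618 = 1.9854

1.9854 mm


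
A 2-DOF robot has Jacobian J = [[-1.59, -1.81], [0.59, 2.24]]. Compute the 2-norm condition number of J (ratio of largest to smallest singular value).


JJ^T eigenvalues: trace(JJ^T) = 11.1699, det(JJ^T) = det(J)^2 = 6.21853969
s_max^2 = (11.1699 + sqrt(99.89250725))/2 = 10.58226196
s_min^2 = (11.1699 - sqrt(99.89250725))/2 = 0.58763804
kappa = s_max/s_min = sqrt(10.58226196/0.58763804) = 4.2436

4.2436


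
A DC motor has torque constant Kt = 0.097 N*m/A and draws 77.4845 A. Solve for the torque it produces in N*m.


tau = Kt * I = 0.097*77.4845 = 7.5160

7.5160 N*m


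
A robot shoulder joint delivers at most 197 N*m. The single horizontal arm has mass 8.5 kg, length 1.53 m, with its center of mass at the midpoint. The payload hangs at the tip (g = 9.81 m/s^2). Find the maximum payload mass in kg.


tau_arm = m_arm*g*(L/2) = 8.5*9.81*1.53/2 = 63.7895 N*m
tau_payload = tau_max - tau_arm = 197 - 63.7895 = 133.2105
m_payload = tau_payload / (g*L) = 133.2105 / (9.81*1.53) = 8.8752

8.8752 kg


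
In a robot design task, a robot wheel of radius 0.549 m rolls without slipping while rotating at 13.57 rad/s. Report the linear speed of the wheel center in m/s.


v = omega * r = 13.57 * 0.549 = 7.4499

7.4499 m/s


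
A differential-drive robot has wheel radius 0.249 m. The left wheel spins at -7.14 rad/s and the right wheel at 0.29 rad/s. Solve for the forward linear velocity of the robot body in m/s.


v = r*(wR + wL)/2 = 0.249*(0.29 + -7.14)/2 = -0.8528

-0.8528 m/s


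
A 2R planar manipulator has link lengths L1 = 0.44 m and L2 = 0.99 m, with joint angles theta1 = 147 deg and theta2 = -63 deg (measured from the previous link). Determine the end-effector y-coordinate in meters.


y = L1*sin(th1) + L2*sin(th1+th2) = 0.44*sin(147 deg) + 0.99*sin(84 deg) = 1.2242

1.2242 m


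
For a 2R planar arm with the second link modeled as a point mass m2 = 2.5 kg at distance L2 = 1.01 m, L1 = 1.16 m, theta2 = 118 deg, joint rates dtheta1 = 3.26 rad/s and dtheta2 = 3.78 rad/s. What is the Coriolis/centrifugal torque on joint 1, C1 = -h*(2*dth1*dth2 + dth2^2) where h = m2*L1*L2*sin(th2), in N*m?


h = m2*L1*L2*sin(th2) = 2.5*1.16*1.01*sin(118 deg) = 2.586153
C1 = -h*(2*3.26*3.78 + 3.78^2) = -2.586153*38.9340 = -100.6893

-100.6893 N*m


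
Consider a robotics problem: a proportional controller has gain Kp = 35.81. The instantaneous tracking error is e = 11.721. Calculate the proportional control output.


u_P = Kp * e = 35.81 * 11.721 = 419.7290

419.7290


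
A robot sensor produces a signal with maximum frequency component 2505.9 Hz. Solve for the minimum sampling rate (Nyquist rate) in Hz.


f_s,min = 2*f_max = 2*2505.9 = 5011.8000

5011.8000 Hz


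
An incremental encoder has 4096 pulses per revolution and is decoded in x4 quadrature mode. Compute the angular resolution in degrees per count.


resolution = 360 / (PPR * 4) = 360 / 16384 = 0.0220

0.0220 degrees


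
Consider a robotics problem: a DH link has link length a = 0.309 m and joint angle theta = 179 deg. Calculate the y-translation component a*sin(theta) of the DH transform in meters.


a*sin(theta) = 0.309*sin(179 deg) = 0.0054

0.0054 m


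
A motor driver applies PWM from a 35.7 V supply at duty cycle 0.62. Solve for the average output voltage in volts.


V_avg = V_supply * D = 35.7*0.62 = 22.1340

22.1340 V


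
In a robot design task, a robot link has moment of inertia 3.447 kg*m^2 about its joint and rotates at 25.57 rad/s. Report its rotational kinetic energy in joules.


KE = (1/2)*I*omega^2 = 0.5*3.447*25.57^2 = 1126.8672

1126.8672 J


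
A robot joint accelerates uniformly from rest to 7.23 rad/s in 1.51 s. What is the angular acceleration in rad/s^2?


alpha = delta_omega / t = 7.23 / 1.51 = 4.7881

4.7881 rad/s^2


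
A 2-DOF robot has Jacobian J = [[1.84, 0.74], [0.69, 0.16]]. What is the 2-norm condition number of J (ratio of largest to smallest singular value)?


JJ^T eigenvalues: trace(JJ^T) = 4.4349, det(JJ^T) = det(J)^2 = 0.04674244
s_max^2 = (4.4349 + sqrt(19.48136825))/2 = 4.42433515
s_min^2 = (4.4349 - sqrt(19.48136825))/2 = 0.01056485
kappa = s_max/s_min = sqrt(4.42433515/0.01056485) = 20.4641

20.4641


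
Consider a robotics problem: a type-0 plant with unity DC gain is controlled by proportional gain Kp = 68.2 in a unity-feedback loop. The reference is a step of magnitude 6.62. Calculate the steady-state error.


e_ss = R/(1 + Kp) = 6.62/(1 + 68.2) = 6.62/69.2000 = 0.0957

0.0957


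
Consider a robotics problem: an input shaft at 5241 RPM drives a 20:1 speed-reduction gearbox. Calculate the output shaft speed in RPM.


omega_out = omega_in / N = 5241 / 20 = 262.0500

262.0500 RPM


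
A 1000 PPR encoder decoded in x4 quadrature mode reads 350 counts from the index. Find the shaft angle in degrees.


angle = counts * 360 / (PPR*4) = 350 * 360 / 4000 = 31.5000

31.5000 degrees


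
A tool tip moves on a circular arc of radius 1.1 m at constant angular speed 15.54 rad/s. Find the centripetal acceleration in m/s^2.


a_c = omega^2 * r = 15.54^2 * 1.1 = 265.6408

265.6408 m/s^2


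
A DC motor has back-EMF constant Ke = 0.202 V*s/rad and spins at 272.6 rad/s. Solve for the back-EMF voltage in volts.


V_emf = Ke * omega = 0.202*272.6 = 55.0652

55.0652 V


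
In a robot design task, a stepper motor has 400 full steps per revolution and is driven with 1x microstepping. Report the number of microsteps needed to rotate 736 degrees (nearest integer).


step_size = 360/(400*1) = 360/400 = 0.900000 deg
n = 736/(360/400) = 736*400/360 = 817.7778 -> 818

818 steps


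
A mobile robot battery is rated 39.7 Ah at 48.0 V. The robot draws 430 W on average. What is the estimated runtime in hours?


E = 39.7*48.0 = 1905.6000 Wh
t = E/P = 1905.6000/430 = 4.4316

4.4316 hours


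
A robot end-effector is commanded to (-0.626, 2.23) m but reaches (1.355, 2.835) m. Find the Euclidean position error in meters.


dx = 1.355 - (-0.626) = 1.9810, dy = 2.835 - (2.23) = 0.6050
err = sqrt(3.924361 + 0.366025) = 2.0713

2.0713 m
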